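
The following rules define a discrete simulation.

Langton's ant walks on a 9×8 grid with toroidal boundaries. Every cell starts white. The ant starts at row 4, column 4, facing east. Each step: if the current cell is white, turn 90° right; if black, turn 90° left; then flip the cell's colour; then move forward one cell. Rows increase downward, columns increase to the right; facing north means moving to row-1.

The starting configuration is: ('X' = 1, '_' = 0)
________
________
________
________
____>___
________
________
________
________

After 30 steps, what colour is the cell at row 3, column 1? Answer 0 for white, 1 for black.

1

gen 0: ________
________
________
________
____>___
________
________
________
________
gen 1: ________
________
________
________
____X___
____v___
________
________
________
gen 2: ________
________
________
________
____X___
___<X___
________
________
________
gen 3: ________
________
________
________
___^X___
___XX___
________
________
________
gen 4: ________
________
________
________
___X>___
___XX___
________
________
________
gen 5: ________
________
________
____^___
___X____
___XX___
________
________
________
gen 6: ________
________
________
____X>__
___X____
___XX___
________
________
________
gen 7: ________
________
________
____XX__
___X_v__
___XX___
________
________
________
gen 8: ________
________
________
____XX__
___X<X__
___XX___
________
________
________
gen 9: ________
________
________
____^X__
___XXX__
___XX___
________
________
________
gen 10: ________
________
________
___<_X__
___XXX__
___XX___
________
________
________
gen 11: ________
________
___^____
___X_X__
___XXX__
___XX___
________
________
________
gen 12: ________
________
___X>___
___X_X__
___XXX__
___XX___
________
________
________
gen 13: ________
________
___XX___
___XvX__
___XXX__
___XX___
________
________
________
gen 14: ________
________
___XX___
___<XX__
___XXX__
___XX___
________
________
________
gen 15: ________
________
___XX___
____XX__
___vXX__
___XX___
________
________
________
gen 16: ________
________
___XX___
____XX__
____>X__
___XX___
________
________
________
gen 17: ________
________
___XX___
____^X__
_____X__
___XX___
________
________
________
gen 18: ________
________
___XX___
___<_X__
_____X__
___XX___
________
________
________
gen 19: ________
________
___^X___
___X_X__
_____X__
___XX___
________
________
________
gen 20: ________
________
__<_X___
___X_X__
_____X__
___XX___
________
________
________
gen 21: ________
__^_____
__X_X___
___X_X__
_____X__
___XX___
________
________
________
gen 22: ________
__X>____
__X_X___
___X_X__
_____X__
___XX___
________
________
________
gen 23: ________
__XX____
__XvX___
___X_X__
_____X__
___XX___
________
________
________
gen 24: ________
__XX____
__<XX___
___X_X__
_____X__
___XX___
________
________
________
gen 25: ________
__XX____
___XX___
__vX_X__
_____X__
___XX___
________
________
________
gen 26: ________
__XX____
___XX___
_<XX_X__
_____X__
___XX___
________
________
________
gen 27: ________
__XX____
_^_XX___
_XXX_X__
_____X__
___XX___
________
________
________
gen 28: ________
__XX____
_X>XX___
_XXX_X__
_____X__
___XX___
________
________
________
gen 29: ________
__XX____
_XXXX___
_XvX_X__
_____X__
___XX___
________
________
________
gen 30: ________
__XX____
_XXXX___
_X_>_X__
_____X__
___XX___
________
________
________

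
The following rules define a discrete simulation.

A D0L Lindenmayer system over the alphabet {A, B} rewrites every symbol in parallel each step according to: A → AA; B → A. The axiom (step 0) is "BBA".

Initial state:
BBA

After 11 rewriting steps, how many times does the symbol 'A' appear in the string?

[0] BBA
[1] AAAA
[2] AAAAAAAA
[3] AAAAAAAAAAAAAAAA
[4] AAAAAAAAAAAAAAAAAAAAAAAAAAAAAAAA
[5] AAAAAAAAAAAAAAAAAAAAAAAAAAAAAAAAAAAAAAAAAAAAAAAAAAAAAAAAAAAAAAAA
[6] AAAAAAAAAAAAAAAAAAAAAAAAAAAAAAAAAAAAAAAAAAAAAAAAAAAAAAAAAA…AAAAAAAAAAAAAAAAAAAAAAAAAAAAAAAAAAAAAAAAAAAAAAAAAAAAAAAAAA  (len 128)
[7] AAAAAAAAAAAAAAAAAAAAAAAAAAAAAAAAAAAAAAAAAAAAAAAAAAAAAAAAAA…AAAAAAAAAAAAAAAAAAAAAAAAAAAAAAAAAAAAAAAAAAAAAAAAAAAAAAAAAA  (len 256)
[8] AAAAAAAAAAAAAAAAAAAAAAAAAAAAAAAAAAAAAAAAAAAAAAAAAAAAAAAAAA…AAAAAAAAAAAAAAAAAAAAAAAAAAAAAAAAAAAAAAAAAAAAAAAAAAAAAAAAAA  (len 512)
[9] AAAAAAAAAAAAAAAAAAAAAAAAAAAAAAAAAAAAAAAAAAAAAAAAAAAAAAAAAA…AAAAAAAAAAAAAAAAAAAAAAAAAAAAAAAAAAAAAAAAAAAAAAAAAAAAAAAAAA  (len 1024)
[10] AAAAAAAAAAAAAAAAAAAAAAAAAAAAAAAAAAAAAAAAAAAAAAAAAAAAAAAAAA…AAAAAAAAAAAAAAAAAAAAAAAAAAAAAAAAAAAAAAAAAAAAAAAAAAAAAAAAAA  (len 2048)
[11] AAAAAAAAAAAAAAAAAAAAAAAAAAAAAAAAAAAAAAAAAAAAAAAAAAAAAAAAAA…AAAAAAAAAAAAAAAAAAAAAAAAAAAAAAAAAAAAAAAAAAAAAAAAAAAAAAAAAA  (len 4096)

4096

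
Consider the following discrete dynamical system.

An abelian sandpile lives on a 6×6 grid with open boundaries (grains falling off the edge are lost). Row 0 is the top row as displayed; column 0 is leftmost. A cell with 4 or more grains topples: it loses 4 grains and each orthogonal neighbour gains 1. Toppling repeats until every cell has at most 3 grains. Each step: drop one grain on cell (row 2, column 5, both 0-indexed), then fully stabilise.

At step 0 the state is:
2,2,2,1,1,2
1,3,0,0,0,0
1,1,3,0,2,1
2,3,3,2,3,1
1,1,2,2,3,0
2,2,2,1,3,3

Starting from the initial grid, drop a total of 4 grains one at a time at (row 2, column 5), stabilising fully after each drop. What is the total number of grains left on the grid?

61

t=0: 2,2,2,1,1,2
1,3,0,0,0,0
1,1,3,0,2,1
2,3,3,2,3,1
1,1,2,2,3,0
2,2,2,1,3,3
t=1: 2,2,2,1,1,2
1,3,0,0,0,0
1,1,3,0,2,2
2,3,3,2,3,1
1,1,2,2,3,0
2,2,2,1,3,3
t=2: 2,2,2,1,1,2
1,3,0,0,0,0
1,1,3,0,2,3
2,3,3,2,3,1
1,1,2,2,3,0
2,2,2,1,3,3
t=3: 2,2,2,1,1,2
1,3,0,0,0,1
1,1,3,0,3,0
2,3,3,2,3,2
1,1,2,2,3,0
2,2,2,1,3,3
t=4: 2,2,2,1,1,2
1,3,0,0,0,1
1,1,3,0,3,1
2,3,3,2,3,2
1,1,2,2,3,0
2,2,2,1,3,3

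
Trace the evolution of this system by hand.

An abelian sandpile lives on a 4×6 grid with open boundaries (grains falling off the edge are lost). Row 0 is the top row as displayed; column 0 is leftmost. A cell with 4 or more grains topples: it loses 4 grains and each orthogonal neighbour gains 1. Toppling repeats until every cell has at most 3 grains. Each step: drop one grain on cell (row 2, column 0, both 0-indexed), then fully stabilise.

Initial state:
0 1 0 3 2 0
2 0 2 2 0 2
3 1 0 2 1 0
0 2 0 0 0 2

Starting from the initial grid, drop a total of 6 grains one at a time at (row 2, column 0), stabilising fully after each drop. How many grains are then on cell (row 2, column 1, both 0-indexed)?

gen 0: 0 1 0 3 2 0
2 0 2 2 0 2
3 1 0 2 1 0
0 2 0 0 0 2
gen 1: 0 1 0 3 2 0
3 0 2 2 0 2
0 2 0 2 1 0
1 2 0 0 0 2
gen 2: 0 1 0 3 2 0
3 0 2 2 0 2
1 2 0 2 1 0
1 2 0 0 0 2
gen 3: 0 1 0 3 2 0
3 0 2 2 0 2
2 2 0 2 1 0
1 2 0 0 0 2
gen 4: 0 1 0 3 2 0
3 0 2 2 0 2
3 2 0 2 1 0
1 2 0 0 0 2
gen 5: 1 1 0 3 2 0
0 1 2 2 0 2
1 3 0 2 1 0
2 2 0 0 0 2
gen 6: 1 1 0 3 2 0
0 1 2 2 0 2
2 3 0 2 1 0
2 2 0 0 0 2

3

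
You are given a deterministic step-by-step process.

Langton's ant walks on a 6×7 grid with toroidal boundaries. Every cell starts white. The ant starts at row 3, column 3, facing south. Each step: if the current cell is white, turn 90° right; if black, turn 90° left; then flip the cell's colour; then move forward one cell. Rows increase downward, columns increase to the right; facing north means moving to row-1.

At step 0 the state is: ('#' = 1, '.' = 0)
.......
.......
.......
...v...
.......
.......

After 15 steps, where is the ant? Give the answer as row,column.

0) .......
.......
.......
...v...
.......
.......
1) .......
.......
.......
..<#...
.......
.......
2) .......
.......
..^....
..##...
.......
.......
3) .......
.......
..#>...
..##...
.......
.......
4) .......
.......
..##...
..#v...
.......
.......
5) .......
.......
..##...
..#.>..
.......
.......
6) .......
.......
..##...
..#.#..
....v..
.......
7) .......
.......
..##...
..#.#..
...<#..
.......
8) .......
.......
..##...
..#^#..
...##..
.......
9) .......
.......
..##...
..##>..
...##..
.......
10) .......
.......
..##^..
..##...
...##..
.......
11) .......
.......
..###>.
..##...
...##..
.......
12) .......
.......
..####.
..##.v.
...##..
.......
13) .......
.......
..####.
..##<#.
...##..
.......
14) .......
.......
..##^#.
..####.
...##..
.......
15) .......
.......
..#<.#.
..####.
...##..
.......

2,3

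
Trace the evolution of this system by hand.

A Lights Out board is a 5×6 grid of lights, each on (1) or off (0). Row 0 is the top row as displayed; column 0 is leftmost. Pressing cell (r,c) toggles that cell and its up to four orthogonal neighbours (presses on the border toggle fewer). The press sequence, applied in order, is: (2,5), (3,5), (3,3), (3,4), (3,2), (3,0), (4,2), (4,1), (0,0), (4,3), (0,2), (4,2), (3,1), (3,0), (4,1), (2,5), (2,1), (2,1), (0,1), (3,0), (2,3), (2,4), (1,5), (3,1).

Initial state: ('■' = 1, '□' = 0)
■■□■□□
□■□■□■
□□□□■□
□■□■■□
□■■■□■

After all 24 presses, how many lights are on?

t=0: ■■□■□□
□■□■□■
□□□□■□
□■□■■□
□■■■□■
t=1: ■■□■□□
□■□■□□
□□□□□■
□■□■■■
□■■■□■
t=2: ■■□■□□
□■□■□□
□□□□□□
□■□■□□
□■■■□□
t=3: ■■□■□□
□■□■□□
□□□■□□
□■■□■□
□■■□□□
t=4: ■■□■□□
□■□■□□
□□□■■□
□■■■□■
□■■□■□
t=5: ■■□■□□
□■□■□□
□□■■■□
□□□□□■
□■□□■□
t=6: ■■□■□□
□■□■□□
■□■■■□
■■□□□■
■■□□■□
t=7: ■■□■□□
□■□■□□
■□■■■□
■■■□□■
■□■■■□
t=8: ■■□■□□
□■□■□□
■□■■■□
■□■□□■
□■□■■□
t=9: □□□■□□
■■□■□□
■□■■■□
■□■□□■
□■□■■□
t=10: □□□■□□
■■□■□□
■□■■■□
■□■■□■
□■■□□□
t=11: □■■□□□
■■■■□□
■□■■■□
■□■■□■
□■■□□□
t=12: □■■□□□
■■■■□□
■□■■■□
■□□■□■
□□□■□□
t=13: □■■□□□
■■■■□□
■■■■■□
□■■■□■
□■□■□□
t=14: □■■□□□
■■■■□□
□■■■■□
■□■■□■
■■□■□□
t=15: □■■□□□
■■■■□□
□■■■■□
■■■■□■
□□■■□□
t=16: □■■□□□
■■■■□■
□■■■□■
■■■■□□
□□■■□□
t=17: □■■□□□
■□■■□■
■□□■□■
■□■■□□
□□■■□□
t=18: □■■□□□
■■■■□■
□■■■□■
■■■■□□
□□■■□□
t=19: ■□□□□□
■□■■□■
□■■■□■
■■■■□□
□□■■□□
t=20: ■□□□□□
■□■■□■
■■■■□■
□□■■□□
■□■■□□
t=21: ■□□□□□
■□■□□■
■■□□■■
□□■□□□
■□■■□□
t=22: ■□□□□□
■□■□■■
■■□■□□
□□■□■□
■□■■□□
t=23: ■□□□□■
■□■□□□
■■□■□■
□□■□■□
■□■■□□
t=24: ■□□□□■
■□■□□□
■□□■□■
■■□□■□
■■■■□□

14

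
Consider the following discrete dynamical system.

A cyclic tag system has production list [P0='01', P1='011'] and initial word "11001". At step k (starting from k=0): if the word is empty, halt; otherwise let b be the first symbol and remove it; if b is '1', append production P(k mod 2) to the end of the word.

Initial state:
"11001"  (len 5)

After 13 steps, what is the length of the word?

9

k=0  "11001"  (len 5)
k=1  "100101"  (len 6)
k=2  "00101011"  (len 8)
k=3  "0101011"  (len 7)
k=4  "101011"  (len 6)
k=5  "0101101"  (len 7)
k=6  "101101"  (len 6)
k=7  "0110101"  (len 7)
k=8  "110101"  (len 6)
k=9  "1010101"  (len 7)
k=10  "010101011"  (len 9)
k=11  "10101011"  (len 8)
k=12  "0101011011"  (len 10)
k=13  "101011011"  (len 9)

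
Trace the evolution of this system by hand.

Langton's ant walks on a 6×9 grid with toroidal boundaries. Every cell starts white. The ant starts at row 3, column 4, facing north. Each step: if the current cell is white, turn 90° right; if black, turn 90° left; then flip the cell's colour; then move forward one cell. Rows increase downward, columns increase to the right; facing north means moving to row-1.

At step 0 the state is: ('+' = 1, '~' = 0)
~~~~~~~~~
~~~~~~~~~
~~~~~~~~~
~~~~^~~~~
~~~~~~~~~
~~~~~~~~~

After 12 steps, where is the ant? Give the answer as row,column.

3,2

step 0: ~~~~~~~~~
~~~~~~~~~
~~~~~~~~~
~~~~^~~~~
~~~~~~~~~
~~~~~~~~~
step 1: ~~~~~~~~~
~~~~~~~~~
~~~~~~~~~
~~~~+>~~~
~~~~~~~~~
~~~~~~~~~
step 2: ~~~~~~~~~
~~~~~~~~~
~~~~~~~~~
~~~~++~~~
~~~~~v~~~
~~~~~~~~~
step 3: ~~~~~~~~~
~~~~~~~~~
~~~~~~~~~
~~~~++~~~
~~~~<+~~~
~~~~~~~~~
step 4: ~~~~~~~~~
~~~~~~~~~
~~~~~~~~~
~~~~^+~~~
~~~~++~~~
~~~~~~~~~
step 5: ~~~~~~~~~
~~~~~~~~~
~~~~~~~~~
~~~<~+~~~
~~~~++~~~
~~~~~~~~~
step 6: ~~~~~~~~~
~~~~~~~~~
~~~^~~~~~
~~~+~+~~~
~~~~++~~~
~~~~~~~~~
step 7: ~~~~~~~~~
~~~~~~~~~
~~~+>~~~~
~~~+~+~~~
~~~~++~~~
~~~~~~~~~
step 8: ~~~~~~~~~
~~~~~~~~~
~~~++~~~~
~~~+v+~~~
~~~~++~~~
~~~~~~~~~
step 9: ~~~~~~~~~
~~~~~~~~~
~~~++~~~~
~~~<++~~~
~~~~++~~~
~~~~~~~~~
step 10: ~~~~~~~~~
~~~~~~~~~
~~~++~~~~
~~~~++~~~
~~~v++~~~
~~~~~~~~~
step 11: ~~~~~~~~~
~~~~~~~~~
~~~++~~~~
~~~~++~~~
~~<+++~~~
~~~~~~~~~
step 12: ~~~~~~~~~
~~~~~~~~~
~~~++~~~~
~~^~++~~~
~~++++~~~
~~~~~~~~~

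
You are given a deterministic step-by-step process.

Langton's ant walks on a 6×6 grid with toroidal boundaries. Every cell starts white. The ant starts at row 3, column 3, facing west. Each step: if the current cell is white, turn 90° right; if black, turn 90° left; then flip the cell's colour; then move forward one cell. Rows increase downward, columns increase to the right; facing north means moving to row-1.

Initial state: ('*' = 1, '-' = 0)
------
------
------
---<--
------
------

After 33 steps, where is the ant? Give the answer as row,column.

gen 0: ------
------
------
---<--
------
------
gen 1: ------
------
---^--
---*--
------
------
gen 2: ------
------
---*>-
---*--
------
------
gen 3: ------
------
---**-
---*v-
------
------
gen 4: ------
------
---**-
---<*-
------
------
gen 5: ------
------
---**-
----*-
---v--
------
gen 6: ------
------
---**-
----*-
--<*--
------
gen 7: ------
------
---**-
--^-*-
--**--
------
gen 8: ------
------
---**-
--*>*-
--**--
------
gen 9: ------
------
---**-
--***-
--*v--
------
gen 10: ------
------
---**-
--***-
--*->-
------
gen 11: ------
------
---**-
--***-
--*-*-
----v-
gen 12: ------
------
---**-
--***-
--*-*-
---<*-
gen 13: ------
------
---**-
--***-
--*^*-
---**-
gen 14: ------
------
---**-
--***-
--**>-
---**-
gen 15: ------
------
---**-
--**^-
--**--
---**-
gen 16: ------
------
---**-
--*<--
--**--
---**-
gen 17: ------
------
---**-
--*---
--*v--
---**-
gen 18: ------
------
---**-
--*---
--*->-
---**-
gen 19: ------
------
---**-
--*---
--*-*-
---*v-
gen 20: ------
------
---**-
--*---
--*-*-
---*->
gen 21: -----v
------
---**-
--*---
--*-*-
---*-*
gen 22: ----<*
------
---**-
--*---
--*-*-
---*-*
gen 23: ----**
------
---**-
--*---
--*-*-
---*^*
gen 24: ----**
------
---**-
--*---
--*-*-
---**>
gen 25: ----**
------
---**-
--*---
--*-*^
---**-
gen 26: ----**
------
---**-
--*---
>-*-**
---**-
gen 27: ----**
------
---**-
--*---
*-*-**
v--**-
gen 28: ----**
------
---**-
--*---
*-*-**
*--**<
gen 29: ----**
------
---**-
--*---
*-*-*^
*--***
gen 30: ----**
------
---**-
--*---
*-*-<-
*--***
gen 31: ----**
------
---**-
--*---
*-*---
*--*v*
gen 32: ----**
------
---**-
--*---
*-*---
*--*->
gen 33: ----**
------
---**-
--*---
*-*--^
*--*--

4,5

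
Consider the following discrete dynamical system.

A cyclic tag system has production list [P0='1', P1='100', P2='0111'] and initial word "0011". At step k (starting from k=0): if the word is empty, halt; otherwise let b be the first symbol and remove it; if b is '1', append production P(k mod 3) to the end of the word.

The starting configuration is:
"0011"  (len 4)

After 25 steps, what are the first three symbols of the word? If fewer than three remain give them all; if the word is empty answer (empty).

111

t=0: "0011"  (len 4)
t=1: "011"  (len 3)
t=2: "11"  (len 2)
t=3: "10111"  (len 5)
t=4: "01111"  (len 5)
t=5: "1111"  (len 4)
t=6: "1110111"  (len 7)
t=7: "1101111"  (len 7)
t=8: "101111100"  (len 9)
t=9: "011111000111"  (len 12)
t=10: "11111000111"  (len 11)
t=11: "1111000111100"  (len 13)
t=12: "1110001111000111"  (len 16)
t=13: "1100011110001111"  (len 16)
t=14: "100011110001111100"  (len 18)
t=15: "000111100011111000111"  (len 21)
t=16: "00111100011111000111"  (len 20)
t=17: "0111100011111000111"  (len 19)
t=18: "111100011111000111"  (len 18)
t=19: "111000111110001111"  (len 18)
t=20: "11000111110001111100"  (len 20)
t=21: "10001111100011111000111"  (len 23)
t=22: "00011111000111110001111"  (len 23)
t=23: "0011111000111110001111"  (len 22)
t=24: "011111000111110001111"  (len 21)
t=25: "11111000111110001111"  (len 20)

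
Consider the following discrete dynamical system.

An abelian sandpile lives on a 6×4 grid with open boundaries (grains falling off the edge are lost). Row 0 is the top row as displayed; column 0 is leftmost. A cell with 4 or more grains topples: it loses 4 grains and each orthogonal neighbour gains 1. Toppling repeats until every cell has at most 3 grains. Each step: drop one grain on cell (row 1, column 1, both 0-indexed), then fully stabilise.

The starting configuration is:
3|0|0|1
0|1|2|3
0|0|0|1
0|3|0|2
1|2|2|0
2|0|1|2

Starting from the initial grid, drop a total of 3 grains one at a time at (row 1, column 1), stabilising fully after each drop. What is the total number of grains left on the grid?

29

t=0: 3|0|0|1
0|1|2|3
0|0|0|1
0|3|0|2
1|2|2|0
2|0|1|2
t=1: 3|0|0|1
0|2|2|3
0|0|0|1
0|3|0|2
1|2|2|0
2|0|1|2
t=2: 3|0|0|1
0|3|2|3
0|0|0|1
0|3|0|2
1|2|2|0
2|0|1|2
t=3: 3|1|0|1
1|0|3|3
0|1|0|1
0|3|0|2
1|2|2|0
2|0|1|2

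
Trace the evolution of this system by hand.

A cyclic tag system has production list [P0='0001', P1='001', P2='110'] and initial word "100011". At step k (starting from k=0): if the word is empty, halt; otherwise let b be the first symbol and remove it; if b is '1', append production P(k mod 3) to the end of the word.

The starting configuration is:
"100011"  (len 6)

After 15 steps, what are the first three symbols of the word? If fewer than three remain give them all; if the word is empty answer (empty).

000

t=0: "100011"  (len 6)
t=1: "000110001"  (len 9)
t=2: "00110001"  (len 8)
t=3: "0110001"  (len 7)
t=4: "110001"  (len 6)
t=5: "10001001"  (len 8)
t=6: "0001001110"  (len 10)
t=7: "001001110"  (len 9)
t=8: "01001110"  (len 8)
t=9: "1001110"  (len 7)
t=10: "0011100001"  (len 10)
t=11: "011100001"  (len 9)
t=12: "11100001"  (len 8)
t=13: "11000010001"  (len 11)
t=14: "1000010001001"  (len 13)
t=15: "000010001001110"  (len 15)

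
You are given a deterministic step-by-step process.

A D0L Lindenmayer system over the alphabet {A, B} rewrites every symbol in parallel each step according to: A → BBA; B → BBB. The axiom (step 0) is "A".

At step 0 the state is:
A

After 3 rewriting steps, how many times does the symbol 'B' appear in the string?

step 0: A
step 1: BBA
step 2: BBBBBBBBA
step 3: BBBBBBBBBBBBBBBBBBBBBBBBBBA

26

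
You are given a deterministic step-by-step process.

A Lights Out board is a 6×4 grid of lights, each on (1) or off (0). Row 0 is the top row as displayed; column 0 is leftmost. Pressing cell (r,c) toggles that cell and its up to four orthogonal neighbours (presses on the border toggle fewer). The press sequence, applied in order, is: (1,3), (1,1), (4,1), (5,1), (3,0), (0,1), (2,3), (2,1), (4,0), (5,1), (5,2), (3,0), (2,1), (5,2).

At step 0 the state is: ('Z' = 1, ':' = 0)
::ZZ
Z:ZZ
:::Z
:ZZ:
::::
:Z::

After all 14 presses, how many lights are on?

11

t=0: ::ZZ
Z:ZZ
:::Z
:ZZ:
::::
:Z::
t=1: ::Z:
Z:::
::::
:ZZ:
::::
:Z::
t=2: :ZZ:
:ZZ:
:Z::
:ZZ:
::::
:Z::
t=3: :ZZ:
:ZZ:
:Z::
::Z:
ZZZ:
::::
t=4: :ZZ:
:ZZ:
:Z::
::Z:
Z:Z:
ZZZ:
t=5: :ZZ:
:ZZ:
ZZ::
ZZZ:
::Z:
ZZZ:
t=6: Z:::
::Z:
ZZ::
ZZZ:
::Z:
ZZZ:
t=7: Z:::
::ZZ
ZZZZ
ZZZZ
::Z:
ZZZ:
t=8: Z:::
:ZZZ
:::Z
Z:ZZ
::Z:
ZZZ:
t=9: Z:::
:ZZZ
:::Z
::ZZ
ZZZ:
:ZZ:
t=10: Z:::
:ZZZ
:::Z
::ZZ
Z:Z:
Z:::
t=11: Z:::
:ZZZ
:::Z
::ZZ
Z:::
ZZZZ
t=12: Z:::
:ZZZ
Z::Z
ZZZZ
::::
ZZZZ
t=13: Z:::
::ZZ
:ZZZ
Z:ZZ
::::
ZZZZ
t=14: Z:::
::ZZ
:ZZZ
Z:ZZ
::Z:
Z:::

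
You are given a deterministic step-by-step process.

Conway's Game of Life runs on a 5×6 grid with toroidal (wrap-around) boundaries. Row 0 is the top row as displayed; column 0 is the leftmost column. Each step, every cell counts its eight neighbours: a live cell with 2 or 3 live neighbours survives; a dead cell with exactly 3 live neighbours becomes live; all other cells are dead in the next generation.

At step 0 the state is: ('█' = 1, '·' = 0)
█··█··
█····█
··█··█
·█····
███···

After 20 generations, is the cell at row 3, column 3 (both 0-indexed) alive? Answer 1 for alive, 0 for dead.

step 0: █··█··
█····█
··█··█
·█····
███···
step 1: ··█···
██··██
·█···█
······
█·█···
step 2: ··██··
·██·██
·█··██
██····
·█····
step 3: █··██·
·█···█
···██·
·██··█
██····
step 4: ··█·█·
█·█··█
·█·███
·█████
···██·
step 5: ·██·█·
█·█···
······
·█····
·█····
step 6: █·██··
··██··
·█····
······
██····
step 7: █··█··
···█··
··█···
██····
███···
step 8: █··█··
··██··
·██···
█·····
··█··█
step 9: ·█·██·
···█··
·███··
█·█···
██···█
step 10: ·█·███
·█····
·█·█··
···█·█
···███
step 11: ···█·█
·█·█··
█···█·
█··█·█
······
step 12: ··█·█·
█·██·█
█████·
█···██
█····█
step 13: ··█·█·
█·····
······
··█···
██·█··
step 14: █·██·█
······
······
·██···
·█·█··
step 15: █████·
······
······
·██···
···██·
step 16: ·██·██
·███··
······
··██··
█···██
step 17: ······
██·██·
·█····
···███
█·····
step 18: ██···█
███···
·█····
█···██
····██
step 19: ··█·█·
··█··█
··█···
█···█·
·█····
step 20: ·███··
·██···
·█·█·█
·█····
·█·█·█

0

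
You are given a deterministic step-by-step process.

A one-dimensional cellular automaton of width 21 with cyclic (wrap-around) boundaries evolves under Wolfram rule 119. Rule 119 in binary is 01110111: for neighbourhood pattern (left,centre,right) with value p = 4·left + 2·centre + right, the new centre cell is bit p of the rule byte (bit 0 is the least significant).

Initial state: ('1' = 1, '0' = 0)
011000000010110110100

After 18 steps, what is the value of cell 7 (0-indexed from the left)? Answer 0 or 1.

gen 0: 011000000010110110100
gen 1: 101111111111011011111
gen 2: 110000000001101100000
gen 3: 011111111110110111111
gen 4: 100000000011011000001
gen 5: 111111111101101111110
gen 6: 000000000110110000011
gen 7: 111111111011011111101
gen 8: 000000001101100000110
gen 9: 111111110110111111011
gen 10: 000000011011000001100
gen 11: 111111101101111110111
gen 12: 000000110110000011000
gen 13: 111111011011111101111
gen 14: 000001101100000110000
gen 15: 111110110111111011111
gen 16: 000011011000001100000
gen 17: 111101101111110111111
gen 18: 000110110000011000000

1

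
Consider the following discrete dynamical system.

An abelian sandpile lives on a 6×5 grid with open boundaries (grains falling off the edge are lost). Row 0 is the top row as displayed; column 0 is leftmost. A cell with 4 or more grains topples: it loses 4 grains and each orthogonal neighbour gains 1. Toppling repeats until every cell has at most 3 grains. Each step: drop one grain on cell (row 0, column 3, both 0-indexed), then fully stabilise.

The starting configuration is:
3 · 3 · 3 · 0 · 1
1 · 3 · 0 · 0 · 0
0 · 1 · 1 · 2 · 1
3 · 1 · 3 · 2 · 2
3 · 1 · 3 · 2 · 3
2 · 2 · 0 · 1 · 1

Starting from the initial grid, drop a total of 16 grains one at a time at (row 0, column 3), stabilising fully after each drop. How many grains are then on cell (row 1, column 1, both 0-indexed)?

step 0: 3 · 3 · 3 · 0 · 1
1 · 3 · 0 · 0 · 0
0 · 1 · 1 · 2 · 1
3 · 1 · 3 · 2 · 2
3 · 1 · 3 · 2 · 3
2 · 2 · 0 · 1 · 1
step 1: 3 · 3 · 3 · 1 · 1
1 · 3 · 0 · 0 · 0
0 · 1 · 1 · 2 · 1
3 · 1 · 3 · 2 · 2
3 · 1 · 3 · 2 · 3
2 · 2 · 0 · 1 · 1
step 2: 3 · 3 · 3 · 2 · 1
1 · 3 · 0 · 0 · 0
0 · 1 · 1 · 2 · 1
3 · 1 · 3 · 2 · 2
3 · 1 · 3 · 2 · 3
2 · 2 · 0 · 1 · 1
step 3: 3 · 3 · 3 · 3 · 1
1 · 3 · 0 · 0 · 0
0 · 1 · 1 · 2 · 1
3 · 1 · 3 · 2 · 2
3 · 1 · 3 · 2 · 3
2 · 2 · 0 · 1 · 1
step 4: 0 · 2 · 1 · 1 · 2
3 · 0 · 2 · 1 · 0
0 · 2 · 1 · 2 · 1
3 · 1 · 3 · 2 · 2
3 · 1 · 3 · 2 · 3
2 · 2 · 0 · 1 · 1
step 5: 0 · 2 · 1 · 2 · 2
3 · 0 · 2 · 1 · 0
0 · 2 · 1 · 2 · 1
3 · 1 · 3 · 2 · 2
3 · 1 · 3 · 2 · 3
2 · 2 · 0 · 1 · 1
step 6: 0 · 2 · 1 · 3 · 2
3 · 0 · 2 · 1 · 0
0 · 2 · 1 · 2 · 1
3 · 1 · 3 · 2 · 2
3 · 1 · 3 · 2 · 3
2 · 2 · 0 · 1 · 1
step 7: 0 · 2 · 2 · 0 · 3
3 · 0 · 2 · 2 · 0
0 · 2 · 1 · 2 · 1
3 · 1 · 3 · 2 · 2
3 · 1 · 3 · 2 · 3
2 · 2 · 0 · 1 · 1
step 8: 0 · 2 · 2 · 1 · 3
3 · 0 · 2 · 2 · 0
0 · 2 · 1 · 2 · 1
3 · 1 · 3 · 2 · 2
3 · 1 · 3 · 2 · 3
2 · 2 · 0 · 1 · 1
step 9: 0 · 2 · 2 · 2 · 3
3 · 0 · 2 · 2 · 0
0 · 2 · 1 · 2 · 1
3 · 1 · 3 · 2 · 2
3 · 1 · 3 · 2 · 3
2 · 2 · 0 · 1 · 1
step 10: 0 · 2 · 2 · 3 · 3
3 · 0 · 2 · 2 · 0
0 · 2 · 1 · 2 · 1
3 · 1 · 3 · 2 · 2
3 · 1 · 3 · 2 · 3
2 · 2 · 0 · 1 · 1
step 11: 0 · 2 · 3 · 1 · 0
3 · 0 · 2 · 3 · 1
0 · 2 · 1 · 2 · 1
3 · 1 · 3 · 2 · 2
3 · 1 · 3 · 2 · 3
2 · 2 · 0 · 1 · 1
step 12: 0 · 2 · 3 · 2 · 0
3 · 0 · 2 · 3 · 1
0 · 2 · 1 · 2 · 1
3 · 1 · 3 · 2 · 2
3 · 1 · 3 · 2 · 3
2 · 2 · 0 · 1 · 1
step 13: 0 · 2 · 3 · 3 · 0
3 · 0 · 2 · 3 · 1
0 · 2 · 1 · 2 · 1
3 · 1 · 3 · 2 · 2
3 · 1 · 3 · 2 · 3
2 · 2 · 0 · 1 · 1
step 14: 0 · 3 · 1 · 2 · 1
3 · 1 · 0 · 1 · 2
0 · 2 · 2 · 3 · 1
3 · 1 · 3 · 2 · 2
3 · 1 · 3 · 2 · 3
2 · 2 · 0 · 1 · 1
step 15: 0 · 3 · 1 · 3 · 1
3 · 1 · 0 · 1 · 2
0 · 2 · 2 · 3 · 1
3 · 1 · 3 · 2 · 2
3 · 1 · 3 · 2 · 3
2 · 2 · 0 · 1 · 1
step 16: 0 · 3 · 2 · 0 · 2
3 · 1 · 0 · 2 · 2
0 · 2 · 2 · 3 · 1
3 · 1 · 3 · 2 · 2
3 · 1 · 3 · 2 · 3
2 · 2 · 0 · 1 · 1

1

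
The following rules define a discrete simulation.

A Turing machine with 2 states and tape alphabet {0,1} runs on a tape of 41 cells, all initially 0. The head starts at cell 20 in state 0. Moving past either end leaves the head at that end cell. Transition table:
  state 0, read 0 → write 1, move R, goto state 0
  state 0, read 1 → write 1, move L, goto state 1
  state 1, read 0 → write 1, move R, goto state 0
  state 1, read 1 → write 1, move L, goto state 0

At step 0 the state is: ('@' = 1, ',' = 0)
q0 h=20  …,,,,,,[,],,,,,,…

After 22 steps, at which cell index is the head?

gen 0: q0 h=20  …,,,,,,[,],,,,,,…
gen 1: q0 h=21  …,,,,,@[,],,,,,,…
gen 2: q0 h=22  …,,,,@@[,],,,,,,…
gen 3: q0 h=23  …,,,@@@[,],,,,,,…
gen 4: q0 h=24  …,,@@@@[,],,,,,,…
gen 5: q0 h=25  …,@@@@@[,],,,,,,…
gen 6: q0 h=26  …@@@@@@[,],,,,,,…
gen 7: q0 h=27  …@@@@@@[,],,,,,,…
gen 8: q0 h=28  …@@@@@@[,],,,,,,…
gen 9: q0 h=29  …@@@@@@[,],,,,,,…
gen 10: q0 h=30  …@@@@@@[,],,,,,,…
gen 11: q0 h=31  …@@@@@@[,],,,,,,…
gen 12: q0 h=32  …@@@@@@[,],,,,,,…
gen 13: q0 h=33  …@@@@@@[,],,,,,,…
gen 14: q0 h=34  …@@@@@@[,],,,,,,|
gen 15: q0 h=35  …@@@@@@[,],,,,,|
gen 16: q0 h=36  …@@@@@@[,],,,,|
gen 17: q0 h=37  …@@@@@@[,],,,|
gen 18: q0 h=38  …@@@@@@[,],,|
gen 19: q0 h=39  …@@@@@@[,],|
gen 20: q0 h=40  …@@@@@@[,]|
gen 21: q0 h=40  …@@@@@@[@]|
gen 22: q1 h=39  …@@@@@@[@]@|

39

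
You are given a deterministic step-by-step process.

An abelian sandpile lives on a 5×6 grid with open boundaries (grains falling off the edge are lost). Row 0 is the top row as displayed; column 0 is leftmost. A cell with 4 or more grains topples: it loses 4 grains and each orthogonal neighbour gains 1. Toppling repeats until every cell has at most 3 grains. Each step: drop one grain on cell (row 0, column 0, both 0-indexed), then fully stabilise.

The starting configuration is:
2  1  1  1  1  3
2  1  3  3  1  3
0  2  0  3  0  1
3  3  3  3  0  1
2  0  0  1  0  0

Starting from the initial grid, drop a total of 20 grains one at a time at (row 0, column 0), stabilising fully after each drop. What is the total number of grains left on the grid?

step 0: 2  1  1  1  1  3
2  1  3  3  1  3
0  2  0  3  0  1
3  3  3  3  0  1
2  0  0  1  0  0
step 1: 3  1  1  1  1  3
2  1  3  3  1  3
0  2  0  3  0  1
3  3  3  3  0  1
2  0  0  1  0  0
step 2: 0  2  1  1  1  3
3  1  3  3  1  3
0  2  0  3  0  1
3  3  3  3  0  1
2  0  0  1  0  0
step 3: 1  2  1  1  1  3
3  1  3  3  1  3
0  2  0  3  0  1
3  3  3  3  0  1
2  0  0  1  0  0
step 4: 2  2  1  1  1  3
3  1  3  3  1  3
0  2  0  3  0  1
3  3  3  3  0  1
2  0  0  1  0  0
step 5: 3  2  1  1  1  3
3  1  3  3  1  3
0  2  0  3  0  1
3  3  3  3  0  1
2  0  0  1  0  0
step 6: 1  3  1  1  1  3
0  2  3  3  1  3
1  2  0  3  0  1
3  3  3  3  0  1
2  0  0  1  0  0
step 7: 2  3  1  1  1  3
0  2  3  3  1  3
1  2  0  3  0  1
3  3  3  3  0  1
2  0  0  1  0  0
step 8: 3  3  1  1  1  3
0  2  3  3  1  3
1  2  0  3  0  1
3  3  3  3  0  1
2  0  0  1  0  0
step 9: 1  0  2  1  1  3
1  3  3  3  1  3
1  2  0  3  0  1
3  3  3  3  0  1
2  0  0  1  0  0
step 10: 2  0  2  1  1  3
1  3  3  3  1  3
1  2  0  3  0  1
3  3  3  3  0  1
2  0  0  1  0  0
step 11: 3  0  2  1  1  3
1  3  3  3  1  3
1  2  0  3  0  1
3  3  3  3  0  1
2  0  0  1  0  0
step 12: 0  1  2  1  1  3
2  3  3  3  1  3
1  2  0  3  0  1
3  3  3  3  0  1
2  0  0  1  0  0
step 13: 1  1  2  1  1  3
2  3  3  3  1  3
1  2  0  3  0  1
3  3  3  3  0  1
2  0  0  1  0  0
step 14: 2  1  2  1  1  3
2  3  3  3  1  3
1  2  0  3  0  1
3  3  3  3  0  1
2  0  0  1  0  0
step 15: 3  1  2  1  1  3
2  3  3  3  1  3
1  2  0  3  0  1
3  3  3  3  0  1
2  0  0  1  0  0
step 16: 0  2  2  1  1  3
3  3  3  3  1  3
1  2  0  3  0  1
3  3  3  3  0  1
2  0  0  1  0  0
step 17: 1  2  2  1  1  3
3  3  3  3  1  3
1  2  0  3  0  1
3  3  3  3  0  1
2  0  0  1  0  0
step 18: 2  2  2  1  1  3
3  3  3  3  1  3
1  2  0  3  0  1
3  3  3  3  0  1
2  0  0  1  0  0
step 19: 3  2  2  1  1  3
3  3  3  3  1  3
1  2  0  3  0  1
3  3  3  3  0  1
2  0  0  1  0  0
step 20: 2  1  0  3  1  3
2  3  3  1  2  3
0  2  0  2  1  1
1  2  2  1  1  1
3  1  1  2  0  0

45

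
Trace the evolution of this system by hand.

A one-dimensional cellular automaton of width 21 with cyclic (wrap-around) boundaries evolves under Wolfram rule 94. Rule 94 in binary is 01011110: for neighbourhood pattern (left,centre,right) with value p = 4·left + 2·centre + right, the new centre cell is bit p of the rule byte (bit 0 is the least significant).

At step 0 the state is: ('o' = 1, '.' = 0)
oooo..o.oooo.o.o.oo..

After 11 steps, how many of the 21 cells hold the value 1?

k=0  oooo..o.oooo.o.o.oo..
k=1  o..oooo.o..o.o.o.oooo
k=2  oooo..o.oooo.o.o.o...
k=3  o..oooo.o..o.o.o.oo.o
k=4  oooo..o.oooo.o.o.oo.o
k=5  ...oooo.o..o.o.o.oo.o
k=6  o.oo..o.oooo.o.o.oo.o
k=7  o.ooooo.o..o.o.o.oo.o
k=8  o.o...o.oooo.o.o.oo.o
k=9  o.oo.oo.o..o.o.o.oo.o
k=10  o.oo.oo.oooo.o.o.oo.o
k=11  o.oo.oo.o..o.o.o.oo.o

12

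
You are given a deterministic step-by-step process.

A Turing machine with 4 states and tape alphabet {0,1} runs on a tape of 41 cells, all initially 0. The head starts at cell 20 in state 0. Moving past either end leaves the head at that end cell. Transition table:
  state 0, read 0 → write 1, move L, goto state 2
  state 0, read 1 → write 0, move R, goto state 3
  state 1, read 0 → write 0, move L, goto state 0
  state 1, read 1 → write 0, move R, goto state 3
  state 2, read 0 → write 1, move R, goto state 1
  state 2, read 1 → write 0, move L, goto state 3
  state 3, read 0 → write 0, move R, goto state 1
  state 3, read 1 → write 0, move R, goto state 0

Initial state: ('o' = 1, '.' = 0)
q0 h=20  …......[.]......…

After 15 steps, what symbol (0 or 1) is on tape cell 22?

0

0) q0 h=20  …......[.]......…
1) q2 h=19  …......[.]o.....…
2) q1 h=20  ….....o[o]......…
3) q3 h=21  …....o.[.]......…
4) q1 h=22  …...o..[.]......…
5) q0 h=21  …....o.[.]......…
6) q2 h=20  ….....o[.]o.....…
7) q1 h=21  …....oo[o]......…
8) q3 h=22  …...oo.[.]......…
9) q1 h=23  …..oo..[.]......…
10) q0 h=22  …...oo.[.]......…
11) q2 h=21  …....oo[.]o.....…
12) q1 h=22  …...ooo[o]......…
13) q3 h=23  …..ooo.[.]......…
14) q1 h=24  ….ooo..[.]......…
15) q0 h=23  …..ooo.[.]......…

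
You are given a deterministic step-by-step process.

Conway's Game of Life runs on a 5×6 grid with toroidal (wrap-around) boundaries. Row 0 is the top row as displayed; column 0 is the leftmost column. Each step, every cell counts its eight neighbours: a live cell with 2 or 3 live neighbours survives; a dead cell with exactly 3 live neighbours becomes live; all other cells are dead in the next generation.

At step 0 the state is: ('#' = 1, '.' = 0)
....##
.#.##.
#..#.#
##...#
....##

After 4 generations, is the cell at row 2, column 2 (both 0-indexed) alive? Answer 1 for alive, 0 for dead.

step 0: ....##
.#.##.
#..#.#
##...#
....##
step 1: #.....
..##..
...#..
.#....
......
step 2: ......
..##..
...#..
......
......
step 3: ......
..##..
..##..
......
......
step 4: ......
..##..
..##..
......
......

1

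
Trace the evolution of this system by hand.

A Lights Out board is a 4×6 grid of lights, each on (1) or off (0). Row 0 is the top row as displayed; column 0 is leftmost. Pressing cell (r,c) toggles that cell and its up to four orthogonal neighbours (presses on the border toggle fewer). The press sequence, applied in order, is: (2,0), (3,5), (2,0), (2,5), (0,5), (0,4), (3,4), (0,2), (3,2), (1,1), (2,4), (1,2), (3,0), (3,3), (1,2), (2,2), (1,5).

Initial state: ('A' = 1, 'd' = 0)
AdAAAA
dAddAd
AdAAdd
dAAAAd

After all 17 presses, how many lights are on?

12

t=0: AdAAAA
dAddAd
AdAAdd
dAAAAd
t=1: AdAAAA
AAddAd
dAAAdd
AAAAAd
t=2: AdAAAA
AAddAd
dAAAdA
AAAAdA
t=3: AdAAAA
dAddAd
AdAAdA
dAAAdA
t=4: AdAAAA
dAddAA
AdAAAd
dAAAdd
t=5: AdAAdd
dAddAd
AdAAAd
dAAAdd
t=6: AdAdAA
dAdddd
AdAAAd
dAAAdd
t=7: AdAdAA
dAdddd
AdAAdd
dAAdAA
t=8: AAdAAA
dAAddd
AdAAdd
dAAdAA
t=9: AAdAAA
dAAddd
AddAdd
dddAAA
t=10: AddAAA
Addddd
AAdAdd
dddAAA
t=11: AddAAA
AdddAd
AAddAA
dddAdA
t=12: AdAAAA
AAAAAd
AAAdAA
dddAdA
t=13: AdAAAA
AAAAAd
dAAdAA
AAdAdA
t=14: AdAAAA
AAAAAd
dAAAAA
AAAdAA
t=15: AddAAA
AdddAd
dAdAAA
AAAdAA
t=16: AddAAA
AdAdAd
ddAdAA
AAddAA
t=17: AddAAd
AdAddA
ddAdAd
AAddAA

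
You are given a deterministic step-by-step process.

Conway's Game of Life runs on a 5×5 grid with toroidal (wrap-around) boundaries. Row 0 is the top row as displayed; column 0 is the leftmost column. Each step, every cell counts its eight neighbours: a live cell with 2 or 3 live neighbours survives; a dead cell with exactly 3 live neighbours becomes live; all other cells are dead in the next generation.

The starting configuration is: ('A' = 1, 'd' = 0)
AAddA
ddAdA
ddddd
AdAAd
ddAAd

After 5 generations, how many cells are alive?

6

0) AAddA
ddAdA
ddddd
AdAAd
ddAAd
1) AAddA
dAdAA
dAAdA
dAAAA
ddddd
2) dAAAA
ddddd
ddddd
dAddA
ddddd
3) ddAAd
ddAAd
ddddd
ddddd
dAddA
4) dAddA
ddAAd
ddddd
ddddd
ddAAd
5) dAddA
ddAAd
ddddd
ddddd
ddAAd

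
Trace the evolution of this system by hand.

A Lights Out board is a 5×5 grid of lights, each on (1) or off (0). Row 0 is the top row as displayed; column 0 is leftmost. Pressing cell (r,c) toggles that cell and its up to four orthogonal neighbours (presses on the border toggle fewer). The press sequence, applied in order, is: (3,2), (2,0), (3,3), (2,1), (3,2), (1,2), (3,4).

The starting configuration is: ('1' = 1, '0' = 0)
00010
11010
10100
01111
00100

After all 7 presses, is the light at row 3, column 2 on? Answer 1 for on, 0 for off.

0

k=0  00010
11010
10100
01111
00100
k=1  00010
11010
10000
00001
00000
k=2  00010
01010
01000
10001
00000
k=3  00010
01010
01010
10110
00010
k=4  00010
00010
10110
11110
00010
k=5  00010
00010
10010
10000
00110
k=6  00110
01100
10110
10000
00110
k=7  00110
01100
10111
10011
00111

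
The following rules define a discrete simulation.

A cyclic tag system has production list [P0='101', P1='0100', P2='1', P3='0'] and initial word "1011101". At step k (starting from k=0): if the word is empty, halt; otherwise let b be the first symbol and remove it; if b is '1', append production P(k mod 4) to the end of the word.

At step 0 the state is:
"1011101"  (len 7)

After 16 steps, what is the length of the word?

gen 0: "1011101"  (len 7)
gen 1: "011101101"  (len 9)
gen 2: "11101101"  (len 8)
gen 3: "11011011"  (len 8)
gen 4: "10110110"  (len 8)
gen 5: "0110110101"  (len 10)
gen 6: "110110101"  (len 9)
gen 7: "101101011"  (len 9)
gen 8: "011010110"  (len 9)
gen 9: "11010110"  (len 8)
gen 10: "10101100100"  (len 11)
gen 11: "01011001001"  (len 11)
gen 12: "1011001001"  (len 10)
gen 13: "011001001101"  (len 12)
gen 14: "11001001101"  (len 11)
gen 15: "10010011011"  (len 11)
gen 16: "00100110110"  (len 11)

11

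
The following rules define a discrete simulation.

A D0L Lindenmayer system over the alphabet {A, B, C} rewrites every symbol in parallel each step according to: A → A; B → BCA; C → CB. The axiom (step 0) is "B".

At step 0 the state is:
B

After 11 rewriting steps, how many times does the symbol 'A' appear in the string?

1024

k=0  B
k=1  BCA
k=2  BCACBA
k=3  BCACBACBBCAA
k=4  BCACBACBBCAACBBCABCACBAA
k=5  BCACBACBBCAACBBCABCACBAACBBCABCACBABCACBACBBCAAA
k=6  BCACBACBBCAACBBCABCACBAACBBCABCACBABCACBACBBCAAACBBCABCACBABCACBACBBCAABCACBACBBCAACBBCABCACBAAA
k=7  BCACBACBBCAACBBCABCACBAACBBCABCACBABCACBACBBCAAACBBCABCACB…CABCACBAABCACBACBBCAACBBCABCACBAACBBCABCACBABCACBACBBCAAAA  (len 192)
k=8  BCACBACBBCAACBBCABCACBAACBBCABCACBABCACBACBBCAAACBBCABCACB…BACBBCAAACBBCABCACBABCACBACBBCAABCACBACBBCAACBBCABCACBAAAA  (len 384)
k=9  BCACBACBBCAACBBCABCACBAACBBCABCACBABCACBACBBCAAACBBCABCACB…ABCACBAABCACBACBBCAACBBCABCACBAACBBCABCACBABCACBACBBCAAAAA  (len 768)
k=10  BCACBACBBCAACBBCABCACBAACBBCABCACBABCACBACBBCAAACBBCABCACB…ACBBCAAACBBCABCACBABCACBACBBCAABCACBACBBCAACBBCABCACBAAAAA  (len 1536)
k=11  BCACBACBBCAACBBCABCACBAACBBCABCACBABCACBACBBCAAACBBCABCACB…BCACBAABCACBACBBCAACBBCABCACBAACBBCABCACBABCACBACBBCAAAAAA  (len 3072)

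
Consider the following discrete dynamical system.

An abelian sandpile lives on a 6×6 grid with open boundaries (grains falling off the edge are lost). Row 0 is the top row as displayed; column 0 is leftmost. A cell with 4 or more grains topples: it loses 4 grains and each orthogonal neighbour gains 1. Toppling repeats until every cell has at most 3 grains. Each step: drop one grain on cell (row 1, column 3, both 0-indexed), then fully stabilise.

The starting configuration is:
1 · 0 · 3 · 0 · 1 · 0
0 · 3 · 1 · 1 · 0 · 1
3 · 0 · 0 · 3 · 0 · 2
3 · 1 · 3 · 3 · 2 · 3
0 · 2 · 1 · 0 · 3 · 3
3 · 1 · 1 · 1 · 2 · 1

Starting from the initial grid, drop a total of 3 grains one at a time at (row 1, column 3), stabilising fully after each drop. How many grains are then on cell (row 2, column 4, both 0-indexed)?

step 0: 1 · 0 · 3 · 0 · 1 · 0
0 · 3 · 1 · 1 · 0 · 1
3 · 0 · 0 · 3 · 0 · 2
3 · 1 · 3 · 3 · 2 · 3
0 · 2 · 1 · 0 · 3 · 3
3 · 1 · 1 · 1 · 2 · 1
step 1: 1 · 0 · 3 · 0 · 1 · 0
0 · 3 · 1 · 2 · 0 · 1
3 · 0 · 0 · 3 · 0 · 2
3 · 1 · 3 · 3 · 2 · 3
0 · 2 · 1 · 0 · 3 · 3
3 · 1 · 1 · 1 · 2 · 1
step 2: 1 · 0 · 3 · 0 · 1 · 0
0 · 3 · 1 · 3 · 0 · 1
3 · 0 · 0 · 3 · 0 · 2
3 · 1 · 3 · 3 · 2 · 3
0 · 2 · 1 · 0 · 3 · 3
3 · 1 · 1 · 1 · 2 · 1
step 3: 1 · 0 · 3 · 1 · 1 · 0
0 · 3 · 2 · 1 · 1 · 1
3 · 0 · 2 · 1 · 1 · 2
3 · 2 · 0 · 1 · 3 · 3
0 · 2 · 2 · 1 · 3 · 3
3 · 1 · 1 · 1 · 2 · 1

1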